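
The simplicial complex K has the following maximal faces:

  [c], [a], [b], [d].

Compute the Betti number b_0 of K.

b_0 = 4.

Fix the vertex order a < b < c < d and write every simplex with vertices in increasing order. Then dim K = 0 and the simplices of K are:

  0-simplices (4): a, b, c, d

Hence C_0 ≅ Z^4.

Reading off H_k = ker ∂_k / im ∂_{k+1}:

  H_0: rank C_0 − rank ∂_1 = 4 − 0 = 4, and there is no ∂_1, so H_0 = Z^4.

Hence the Betti numbers are b_0 = 4.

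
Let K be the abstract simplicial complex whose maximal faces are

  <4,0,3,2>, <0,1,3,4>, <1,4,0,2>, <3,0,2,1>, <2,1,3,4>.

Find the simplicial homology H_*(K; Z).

H_0 = Z,  H_1 = 0,  H_2 = 0,  H_3 = Z.

Fix the vertex order 0 < 1 < 2 < 3 < 4 and write every simplex with vertices in increasing order. Then dim K = 3 and the simplices of K are:

  0-simplices (5): [0], [1], [2], [3], [4]
  1-simplices (10): [0,1], [0,2], [0,3], [0,4], [1,2], [1,3], [1,4], [2,3], [2,4], [3,4]
  2-simplices (10): [0,1,2], [0,1,3], [0,1,4], [0,2,3], [0,2,4], [0,3,4], [1,2,3], [1,2,4], [1,3,4], [2,3,4]
  3-simplices (5): [0,1,2,3], [0,1,2,4], [0,1,3,4], [0,2,3,4], [1,2,3,4]

so the chain groups are C_0 ≅ Z^5, C_1 ≅ Z^10, C_2 ≅ Z^10, C_3 ≅ Z^5.

The boundary map ∂_1: C_1 → C_0 maps an edge to its endpoints' difference, ∂[p,q] = q − p. For instance
  ∂[1,3] = [3] − [1].
The 5×10 boundary matrix has rank 4 and Smith normal form diag(1,1,1,1).

∂_2: C_2 → C_1 maps a triangle to the signed sum of its edges. For instance
  ∂[2,3,4] = [3,4] − [2,4] + [2,3],
  ∂[0,1,4] = [1,4] − [0,4] + [0,1].
As a 10×10 matrix over Z this has rank 6, with invariant factors (1,1,1,1,1,1).

∂_3: C_3 → C_2 sends each 3-simplex σ to the alternating sum Σ_i (−1)^i (σ with its i-th vertex removed). For instance
  ∂[1,2,3,4] = [2,3,4] − [1,3,4] + [1,2,4] − [1,2,3],
  ∂[0,1,2,3] = [1,2,3] − [0,2,3] + [0,1,3] − [0,1,2].
The 10×5 boundary matrix has rank 4 and Smith normal form diag(1,1,1,1).

Reading off H_k = ker ∂_k / im ∂_{k+1}:

  H_0: rank C_0 − rank ∂_1 = 5 − 4 = 1, and the invariant factors of ∂_1 are all 1, so H_0 = Z.
  H_1: rank ker ∂_1 − rank ∂_2 = (10 − 4) − 6 = 0, and the invariant factors of ∂_2 are all 1, so H_1 = 0.
  H_2: rank ker ∂_2 − rank ∂_3 = (10 − 6) − 4 = 0, and the invariant factors of ∂_3 are all 1, so H_2 = 0.
  H_3: rank ker ∂_3 − rank ∂_4 = (5 − 4) − 0 = 1, and there is no ∂_4, so H_3 = Z.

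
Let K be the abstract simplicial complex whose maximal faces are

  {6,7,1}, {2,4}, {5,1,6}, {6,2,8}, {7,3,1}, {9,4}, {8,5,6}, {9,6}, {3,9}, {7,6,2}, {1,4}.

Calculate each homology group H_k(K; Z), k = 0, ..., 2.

Take the total order 1 < 2 < 3 < 4 < 5 < 6 < 7 < 8 < 9 on the vertex set. Then K (dimension 2) consists of the simplices:

  0-simplices (9): [1], [2], [3], [4], [5], [6], [7], [8], [9]
  1-simplices (17): [1,3], [1,4], [1,5], [1,6], [1,7], [2,4], [2,6], [2,7], [2,8], [3,7], [3,9], [4,9], [5,6], [5,8], [6,7], [6,8], [6,9]
  2-simplices (6): [1,3,7], [1,5,6], [1,6,7], [2,6,7], [2,6,8], [5,6,8]

Hence C_0 ≅ Z^9, C_1 ≅ Z^17, C_2 ≅ Z^6.

The boundary map ∂_1: C_1 → C_0 maps an edge to its endpoints' difference, ∂[p,q] = q − p. For instance
  ∂[6,9] = [9] − [6].
The resulting 9×17 matrix has rank 8, and its Smith normal form has invariant factors (1,1,1,1,1,1,1,1).

Boundary ∂_2: C_2 → C_1 acts by ∂[p,q,r] = [q,r] − [p,r] + [p,q]. For instance
  ∂[1,6,7] = [6,7] − [1,7] + [1,6],
  ∂[1,5,6] = [5,6] − [1,6] + [1,5].
As a 17×6 matrix over Z this has rank 6, with invariant factors (1,1,1,1,1,1).

Reading off H_k = ker ∂_k / im ∂_{k+1}:

  H_0: rank C_0 − rank ∂_1 = 9 − 8 = 1, and the invariant factors of ∂_1 are all 1, so H_0 ≅ Z.
  H_1: rank ker ∂_1 − rank ∂_2 = (17 − 8) − 6 = 3, and the invariant factors of ∂_2 are all 1, so H_1 ≅ Z^3.
  H_2: rank ker ∂_2 − rank ∂_3 = (6 − 6) − 0 = 0, and there is no ∂_3, so H_2 ≅ 0.

H_0 = Z,  H_1 = Z^3,  H_2 = 0.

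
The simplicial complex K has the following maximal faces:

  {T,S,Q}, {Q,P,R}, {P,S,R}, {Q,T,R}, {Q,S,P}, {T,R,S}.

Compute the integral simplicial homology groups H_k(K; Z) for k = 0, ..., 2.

Take the total order P < Q < R < S < T on the vertex set. Then K (dimension 2) consists of the simplices:

  0-simplices (5): P, Q, R, S, T
  1-simplices (9): PQ, PR, PS, QR, QS, QT, RS, RT, ST
  2-simplices (6): PQR, PQS, PRS, QRT, QST, RST

Hence C_0 ≅ Z^5, C_1 ≅ Z^9, C_2 ≅ Z^6.

The boundary map ∂_1: C_1 → C_0 is given by ∂[p,q] = [q] − [p]. For instance
  ∂PR = R − P.
As a 5×9 matrix over Z this has rank 4, with invariant factors (1,1,1,1).

The boundary map ∂_2: C_2 → C_1 acts by ∂[p,q,r] = [q,r] − [p,r] + [p,q]. For instance
  ∂PQR = QR − PR + PQ,
  ∂PQS = QS − PS + PQ.
This gives a 9×6 integer matrix of rank 5; reducing to Smith normal form yields diagonal entries (1,1,1,1,1).

Computing H_k = (kernel of ∂_k) / (image of ∂_{k+1}):

  H_0: rank C_0 − rank ∂_1 = 5 − 4 = 1, and the invariant factors of ∂_1 are all 1, so H_0 = Z.
  H_1: rank ker ∂_1 − rank ∂_2 = (9 − 4) − 5 = 0, and the invariant factors of ∂_2 are all 1, so H_1 = 0.
  H_2: rank ker ∂_2 − rank ∂_3 = (6 − 5) − 0 = 1, and there is no ∂_3, so H_2 = Z.

(K is a triangulation of the 2-sphere S^2.)

H_0 = Z,  H_1 = 0,  H_2 = Z.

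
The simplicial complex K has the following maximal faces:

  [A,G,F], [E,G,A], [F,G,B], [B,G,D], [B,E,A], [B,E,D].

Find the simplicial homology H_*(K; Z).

Order the vertices as A < B < D < E < F < G. Listing each simplex with vertices in this order, K has dimension 2 with simplices:

  0-simplices (6): A, B, D, E, F, G
  1-simplices (12): AB, AE, AF, AG, BD, BE, BF, BG, DE, DG, EG, FG
  2-simplices (6): ABE, AEG, AFG, BDE, BDG, BFG

so the chain groups are C_0 ≅ Z^6, C_1 ≅ Z^12, C_2 ≅ Z^6.

The boundary map ∂_1: C_1 → C_0 sends each edge [p,q] (with p < q) to q − p.
The resulting 6×12 matrix has rank 5, and its Smith normal form has invariant factors (1,1,1,1,1).

The boundary map ∂_2: C_2 → C_1 sends each 2-simplex [p,q,r] to [q,r] − [p,r] + [p,q]. For instance
  ∂BDE = DE − BE + BD,
  ∂AEG = EG − AG + AE.
The resulting 12×6 matrix has rank 6, and its Smith normal form has invariant factors (1,1,1,1,1,1).

Now H_k = ker ∂_k / im ∂_{k+1}, so:

  H_0: rank C_0 − rank ∂_1 = 6 − 5 = 1, and the invariant factors of ∂_1 are all 1, so H_0 ≅ Z.
  H_1: rank ker ∂_1 − rank ∂_2 = (12 − 5) − 6 = 1, and the invariant factors of ∂_2 are all 1, so H_1 ≅ Z.
  H_2: rank ker ∂_2 − rank ∂_3 = (6 − 6) − 0 = 0, and there is no ∂_3, so H_2 ≅ 0.

H_0 ≅ Z,  H_1 ≅ Z,  H_2 = 0.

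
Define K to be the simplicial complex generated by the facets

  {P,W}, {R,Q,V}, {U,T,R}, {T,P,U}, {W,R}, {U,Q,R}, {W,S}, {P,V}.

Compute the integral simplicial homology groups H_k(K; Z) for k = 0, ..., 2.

H_0 = Z,  H_1 = Z^2,  H_2 = 0.

K has 8 vertices, 13 edges, 4 triangles.
rank ∂_0 = 0, rank ∂_1 = 7 ⇒ b_0 = 8 − 0 − 7 = 1; all invariant factors of ∂_1 are 1 so no torsion. So H_0 ≅ Z.
rank ∂_1 = 7, rank ∂_2 = 4 ⇒ b_1 = 13 − 7 − 4 = 2; all invariant factors of ∂_2 are 1 so no torsion. So H_1 ≅ Z^2.
rank ∂_2 = 4, rank ∂_3 = 0 ⇒ b_2 = 4 − 4 − 0 = 0. So H_2 ≅ 0.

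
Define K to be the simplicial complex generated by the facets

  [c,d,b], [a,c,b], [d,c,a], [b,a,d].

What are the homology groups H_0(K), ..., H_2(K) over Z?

H_0 = Z,  H_1 = 0,  H_2 = Z.

Fix the vertex order a < b < c < d and write every simplex with vertices in increasing order. Then dim K = 2 and the simplices of K are:

  0-simplices (4): a, b, c, d
  1-simplices (6): ab, ac, ad, bc, bd, cd
  2-simplices (4): abc, abd, acd, bcd

so the chain groups are C_0 ≅ Z^4, C_1 ≅ Z^6, C_2 ≅ Z^4.

∂_1: C_1 → C_0 sends each edge [p,q] (with p < q) to q − p. For instance
  ∂ab = b − a.
The 4×6 boundary matrix has rank 3 and Smith normal form diag(1,1,1).

Boundary ∂_2: C_2 → C_1 maps a triangle to the signed sum of its edges. For instance
  ∂abd = bd − ad + ab,
  ∂abc = bc − ac + ab.
The resulting 6×4 matrix has rank 3, and its Smith normal form has invariant factors (1,1,1).

Reading off H_k = ker ∂_k / im ∂_{k+1}:

  H_0: rank C_0 − rank ∂_1 = 4 − 3 = 1, and the invariant factors of ∂_1 are all 1, so H_0 ≅ Z.
  H_1: rank ker ∂_1 − rank ∂_2 = (6 − 3) − 3 = 0, and the invariant factors of ∂_2 are all 1, so H_1 ≅ 0.
  H_2: rank ker ∂_2 − rank ∂_3 = (4 − 3) − 0 = 1, and there is no ∂_3, so H_2 ≅ Z.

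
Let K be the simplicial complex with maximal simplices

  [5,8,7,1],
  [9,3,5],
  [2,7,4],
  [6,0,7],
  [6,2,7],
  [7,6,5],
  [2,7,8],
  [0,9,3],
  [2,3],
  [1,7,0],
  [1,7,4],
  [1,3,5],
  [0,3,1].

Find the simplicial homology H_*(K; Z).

Order the vertices as 0 < 1 < 2 < 3 < 4 < 5 < 6 < 7 < 8 < 9. Listing each simplex with vertices in this order, K has dimension 3 with simplices:

  0-simplices (10): [0], [1], [2], [3], [4], [5], [6], [7], [8], [9]
  1-simplices (24): (24 of them)
  2-simplices (15): [0,1,3], [0,1,7], [0,3,9], [0,6,7], [1,3,5], [1,4,7], [1,5,7], [1,5,8], [1,7,8], [2,4,7], [2,6,7], [2,7,8], [3,5,9], [5,6,7], [5,7,8]
  3-simplices (1): [1,5,7,8]

Hence C_0 ≅ Z^10, C_1 ≅ Z^24, C_2 ≅ Z^15, C_3 ≅ Z^1.

Boundary ∂_1: C_1 → C_0 sends each edge [p,q] (with p < q) to q − p.
As a 10×24 matrix over Z this has rank 9, with invariant factors (1,1,1,1,1,1,1,1,1).

The boundary map ∂_2: C_2 → C_1 sends each 2-simplex [p,q,r] to [q,r] − [p,r] + [p,q]. For instance
  ∂[0,6,7] = [6,7] − [0,7] + [0,6],
  ∂[1,5,7] = [5,7] − [1,7] + [1,5].
The resulting 24×15 matrix has rank 14, and its Smith normal form has invariant factors (1,1,1,1,1,1,1,1,1,1,1,1,1,1).

The boundary map ∂_3: C_3 → C_2 sends each 3-simplex σ to the alternating sum Σ_i (−1)^i (σ with its i-th vertex removed). For instance
  ∂[1,5,7,8] = [5,7,8] − [1,7,8] + [1,5,8] − [1,5,7].
As a 15×1 matrix over Z this has rank 1, with invariant factors (1).

From H_k ≅ ker(∂_k) / im(∂_{k+1}) we obtain:

  H_0: rank C_0 − rank ∂_1 = 10 − 9 = 1, and the invariant factors of ∂_1 are all 1, so H_0 = Z.
  H_1: rank ker ∂_1 − rank ∂_2 = (24 − 9) − 14 = 1, and the invariant factors of ∂_2 are all 1, so H_1 = Z.
  H_2: rank ker ∂_2 − rank ∂_3 = (15 − 14) − 1 = 0, and the invariant factors of ∂_3 are all 1, so H_2 = 0.
  H_3: rank ker ∂_3 − rank ∂_4 = (1 − 1) − 0 = 0, and there is no ∂_4, so H_3 = 0.

As a check, the Euler characteristic is 10 − 24 + 15 − 1 = 0, which agrees with 1 − 1 + 0 − 0 = 0.

H_0 ≅ Z,  H_1 ≅ Z,  H_2 = 0,  H_3 = 0.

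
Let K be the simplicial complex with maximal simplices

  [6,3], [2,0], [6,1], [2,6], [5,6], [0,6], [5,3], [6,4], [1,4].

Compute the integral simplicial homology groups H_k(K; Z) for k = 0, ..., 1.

Order the vertices as 0 < 1 < 2 < 3 < 4 < 5 < 6. Listing each simplex with vertices in this order, K has dimension 1 with simplices:

  0-simplices (7): [0], [1], [2], [3], [4], [5], [6]
  1-simplices (9): [0,2], [0,6], [1,4], [1,6], [2,6], [3,5], [3,6], [4,6], [5,6]

giving chain groups C_0 ≅ Z^7, C_1 ≅ Z^9.

Boundary ∂_1: C_1 → C_0 maps an edge to its endpoints' difference, ∂[p,q] = q − p. For instance
  ∂[0,2] = [2] − [0].
The resulting 7×9 matrix has rank 6, and its Smith normal form has invariant factors (1,1,1,1,1,1).

From H_k ≅ ker(∂_k) / im(∂_{k+1}) we obtain:

  H_0: rank C_0 − rank ∂_1 = 7 − 6 = 1, and the invariant factors of ∂_1 are all 1, so H_0 ≅ Z.
  H_1: rank ker ∂_1 − rank ∂_2 = (9 − 6) − 0 = 3, and there is no ∂_2, so H_1 ≅ Z^3.

(K is a triangulation of a wedge of 3 circles.)

H_0 = Z,  H_1 = Z^3.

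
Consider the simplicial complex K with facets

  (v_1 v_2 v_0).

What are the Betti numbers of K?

Fix the vertex order v_0 < v_1 < v_2 and write every simplex with vertices in increasing order. Then dim K = 2 and the simplices of K are:

  0-simplices (3): [v_0], [v_1], [v_2]
  1-simplices (3): [v_0,v_1], [v_0,v_2], [v_1,v_2]
  2-simplices (1): [v_0,v_1,v_2]

so the chain groups are C_0 ≅ Z^3, C_1 ≅ Z^3, C_2 ≅ Z^1.

The boundary map ∂_1: C_1 → C_0 maps an edge to its endpoints' difference, ∂[p,q] = q − p. For instance
  ∂[v_1,v_2] = [v_2] − [v_1].
As a 3×3 matrix over Z this has rank 2, with invariant factors (1,1).

∂_2: C_2 → C_1 maps a triangle to the signed sum of its edges. For instance
  ∂[v_0,v_1,v_2] = [v_1,v_2] − [v_0,v_2] + [v_0,v_1].
This gives a 3×1 integer matrix of rank 1; reducing to Smith normal form yields diagonal entries (1).

Reading off H_k = ker ∂_k / im ∂_{k+1}:

  H_0: rank C_0 − rank ∂_1 = 3 − 2 = 1, and the invariant factors of ∂_1 are all 1, so H_0 = Z.
  H_1: rank ker ∂_1 − rank ∂_2 = (3 − 2) − 1 = 0, and the invariant factors of ∂_2 are all 1, so H_1 = 0.
  H_2: rank ker ∂_2 − rank ∂_3 = (1 − 1) − 0 = 0, and there is no ∂_3, so H_2 = 0.

Hence the Betti numbers are b_0 = 1, b_1 = 0, b_2 = 0.

b_0 = 1, b_1 = 0, b_2 = 0.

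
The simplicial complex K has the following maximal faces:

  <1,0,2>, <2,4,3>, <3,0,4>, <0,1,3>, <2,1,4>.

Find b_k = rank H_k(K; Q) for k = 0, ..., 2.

We work with the vertex ordering 0 < 1 < 2 < 3 < 4. The simplices of K, each written with vertices in increasing order, are:

  0-simplices (5): [0], [1], [2], [3], [4]
  1-simplices (10): [0,1], [0,2], [0,3], [0,4], [1,2], [1,3], [1,4], [2,3], [2,4], [3,4]
  2-simplices (5): [0,1,2], [0,1,3], [0,3,4], [1,2,4], [2,3,4]

Hence C_0 ≅ Z^5, C_1 ≅ Z^10, C_2 ≅ Z^5.

Boundary ∂_1: C_1 → C_0 is given by ∂[p,q] = [q] − [p]. For instance
  ∂[0,3] = [3] − [0].
As a 5×10 matrix over Z this has rank 4, with invariant factors (1,1,1,1).

The boundary map ∂_2: C_2 → C_1 sends each 2-simplex [p,q,r] to [q,r] − [p,r] + [p,q]. For instance
  ∂[0,1,2] = [1,2] − [0,2] + [0,1],
  ∂[1,2,4] = [2,4] − [1,4] + [1,2].
This gives a 10×5 integer matrix of rank 5; reducing to Smith normal form yields diagonal entries (1,1,1,1,1).

Reading off H_k = ker ∂_k / im ∂_{k+1}:

  H_0: rank C_0 − rank ∂_1 = 5 − 4 = 1, and the invariant factors of ∂_1 are all 1, so H_0 ≅ Z.
  H_1: rank ker ∂_1 − rank ∂_2 = (10 − 4) − 5 = 1, and the invariant factors of ∂_2 are all 1, so H_1 ≅ Z.
  H_2: rank ker ∂_2 − rank ∂_3 = (5 − 5) − 0 = 0, and there is no ∂_3, so H_2 ≅ 0.

As a check, the Euler characteristic is 5 − 10 + 5 = 0, which agrees with 1 − 1 + 0 = 0.
(K is a triangulation of the Möbius band.)

Hence the Betti numbers are b_0 = 1, b_1 = 1, b_2 = 0.

b_0 = 1, b_1 = 1, b_2 = 0.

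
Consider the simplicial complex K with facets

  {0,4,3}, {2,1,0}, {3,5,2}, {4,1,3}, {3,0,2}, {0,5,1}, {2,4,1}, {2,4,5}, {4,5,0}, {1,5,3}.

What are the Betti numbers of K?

b_0 = 1, b_1 = 0, b_2 = 0.

Fix the vertex order 0 < 1 < 2 < 3 < 4 < 5 and write every simplex with vertices in increasing order. Then dim K = 2 and the simplices of K are:

  0-simplices (6): [0], [1], [2], [3], [4], [5]
  1-simplices (15): [0,1], [0,2], [0,3], [0,4], [0,5], [1,2], [1,3], [1,4], [1,5], [2,3], [2,4], [2,5], [3,4], [3,5], [4,5]
  2-simplices (10): [0,1,2], [0,1,5], [0,2,3], [0,3,4], [0,4,5], [1,2,4], [1,3,4], [1,3,5], [2,3,5], [2,4,5]

giving chain groups C_0 ≅ Z^6, C_1 ≅ Z^15, C_2 ≅ Z^10.

∂_1: C_1 → C_0 is given by ∂[p,q] = [q] − [p]. For instance
  ∂[2,3] = [3] − [2].
The resulting 6×15 matrix has rank 5, and its Smith normal form has invariant factors (1,1,1,1,1).

The boundary map ∂_2: C_2 → C_1 sends each 2-simplex [p,q,r] to [q,r] − [p,r] + [p,q]. For instance
  ∂[1,3,4] = [3,4] − [1,4] + [1,3],
  ∂[2,3,5] = [3,5] − [2,5] + [2,3].
As a 15×10 matrix over Z this has rank 10, with invariant factors (1,1,1,1,1,1,1,1,1,2).

Computing H_k = (kernel of ∂_k) / (image of ∂_{k+1}):

  H_0: rank C_0 − rank ∂_1 = 6 − 5 = 1, and the invariant factors of ∂_1 are all 1, so H_0 = Z.
  H_1: rank ker ∂_1 − rank ∂_2 = (15 − 5) − 10 = 0, and ∂_2 has invariant factor 2 > 1, so H_1 = Z/2Z.
  H_2: rank ker ∂_2 − rank ∂_3 = (10 − 10) − 0 = 0, and there is no ∂_3, so H_2 = 0.

As a check, the Euler characteristic is 6 − 15 + 10 = 1, which agrees with 1 − 0 + 0 = 1.

Hence the Betti numbers are b_0 = 1, b_1 = 0, b_2 = 0.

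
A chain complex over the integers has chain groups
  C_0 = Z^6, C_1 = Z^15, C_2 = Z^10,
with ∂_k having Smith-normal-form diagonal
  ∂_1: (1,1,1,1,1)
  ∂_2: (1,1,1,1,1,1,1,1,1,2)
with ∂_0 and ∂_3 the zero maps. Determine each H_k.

H_0: b_0 = 6 − 0 − 5 = 1; torsion from ∂_1 factors > 1: none. So H_0 ≅ Z.
H_1: b_1 = 15 − 5 − 10 = 0; torsion from ∂_2 factors > 1: [2]. So H_1 ≅ Z/2.
H_2: b_2 = 10 − 10 − 0 = 0; torsion from ∂_3 factors > 1: none. So H_2 ≅ 0.

H_0 ≅ Z,  H_1 ≅ Z/2,  H_2 = 0.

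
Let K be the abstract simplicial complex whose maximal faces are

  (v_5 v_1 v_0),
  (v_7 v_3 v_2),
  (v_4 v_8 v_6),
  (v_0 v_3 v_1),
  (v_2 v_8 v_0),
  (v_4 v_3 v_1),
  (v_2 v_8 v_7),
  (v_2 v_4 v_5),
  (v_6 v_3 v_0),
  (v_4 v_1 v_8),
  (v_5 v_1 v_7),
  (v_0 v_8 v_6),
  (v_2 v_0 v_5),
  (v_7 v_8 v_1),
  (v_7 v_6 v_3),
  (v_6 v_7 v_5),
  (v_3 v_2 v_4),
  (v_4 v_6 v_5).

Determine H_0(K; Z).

H_0 = Z.

K has 9 vertices, 27 edges, 18 triangles.
rank ∂_0 = 0, rank ∂_1 = 8 ⇒ b_0 = 9 − 0 − 8 = 1; all invariant factors of ∂_1 are 1 so no torsion. So H_0 ≅ Z.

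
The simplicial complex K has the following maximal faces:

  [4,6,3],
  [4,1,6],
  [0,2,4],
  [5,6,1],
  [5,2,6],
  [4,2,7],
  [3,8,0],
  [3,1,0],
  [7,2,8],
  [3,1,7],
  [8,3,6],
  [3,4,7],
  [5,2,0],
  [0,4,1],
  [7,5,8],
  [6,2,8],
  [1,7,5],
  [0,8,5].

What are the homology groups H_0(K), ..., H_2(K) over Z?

H_0 = Z,  H_1 = Z ⊕ Z/2Z,  H_2 = 0.

Take the total order 0 < 1 < 2 < 3 < 4 < 5 < 6 < 7 < 8 on the vertex set. Then K (dimension 2) consists of the simplices:

  0-simplices (9): [0], [1], [2], [3], [4], [5], [6], [7], [8]
  1-simplices (27): (27 of them)
  2-simplices (18): [0,1,3], [0,1,4], [0,2,4], [0,2,5], [0,3,8], [0,5,8], [1,3,7], [1,4,6], [1,5,6], [1,5,7], [2,4,7], [2,5,6], [2,6,8], [2,7,8], [3,4,6], [3,4,7], [3,6,8], [5,7,8]

giving chain groups C_0 ≅ Z^9, C_1 ≅ Z^27, C_2 ≅ Z^18.

∂_1: C_1 → C_0 sends each edge [p,q] (with p < q) to q − p. For instance
  ∂[1,4] = [4] − [1].
The resulting 9×27 matrix has rank 8, and its Smith normal form has invariant factors (1,1,1,1,1,1,1,1).

∂_2: C_2 → C_1 acts by ∂[p,q,r] = [q,r] − [p,r] + [p,q]. For instance
  ∂[3,6,8] = [6,8] − [3,8] + [3,6],
  ∂[3,4,6] = [4,6] − [3,6] + [3,4].
The resulting 27×18 matrix has rank 18, and its Smith normal form has invariant factors (1,1,1,1,1,1,1,1,1,1,1,1,1,1,1,1,1,2).

From H_k ≅ ker(∂_k) / im(∂_{k+1}) we obtain:

  H_0: rank C_0 − rank ∂_1 = 9 − 8 = 1, and the invariant factors of ∂_1 are all 1, so H_0 ≅ Z.
  H_1: rank ker ∂_1 − rank ∂_2 = (27 − 8) − 18 = 1, and ∂_2 has invariant factor 2 > 1, so H_1 ≅ Z ⊕ Z/2Z.
  H_2: rank ker ∂_2 − rank ∂_3 = (18 − 18) − 0 = 0, and there is no ∂_3, so H_2 ≅ 0.

As a check, the Euler characteristic is 9 − 27 + 18 = 0, which agrees with 1 − 1 + 0 = 0.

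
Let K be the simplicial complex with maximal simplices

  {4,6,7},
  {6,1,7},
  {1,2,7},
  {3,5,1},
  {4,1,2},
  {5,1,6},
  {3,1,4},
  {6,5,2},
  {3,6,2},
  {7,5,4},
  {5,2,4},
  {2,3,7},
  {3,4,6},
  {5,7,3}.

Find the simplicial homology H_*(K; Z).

Fix the vertex order 1 < 2 < 3 < 4 < 5 < 6 < 7 and write every simplex with vertices in increasing order. Then dim K = 2 and the simplices of K are:

  0-simplices (7): [1], [2], [3], [4], [5], [6], [7]
  1-simplices (21): [1,2], [1,3], [1,4], [1,5], [1,6], [1,7], [2,3], [2,4], [2,5], [2,6], [2,7], [3,4], [3,5], [3,6], [3,7], [4,5], [4,6], [4,7], [5,6], [5,7], [6,7]
  2-simplices (14): [1,2,4], [1,2,7], [1,3,4], [1,3,5], [1,5,6], [1,6,7], [2,3,6], [2,3,7], [2,4,5], [2,5,6], [3,4,6], [3,5,7], [4,5,7], [4,6,7]

giving chain groups C_0 ≅ Z^7, C_1 ≅ Z^21, C_2 ≅ Z^14.

∂_1: C_1 → C_0 sends each edge [p,q] (with p < q) to q − p.
The 7×21 boundary matrix has rank 6 and Smith normal form diag(1,1,1,1,1,1).

The boundary map ∂_2: C_2 → C_1 acts by ∂[p,q,r] = [q,r] − [p,r] + [p,q]. For instance
  ∂[1,2,4] = [2,4] − [1,4] + [1,2],
  ∂[1,5,6] = [5,6] − [1,6] + [1,5].
As a 21×14 matrix over Z this has rank 13, with invariant factors (1,1,1,1,1,1,1,1,1,1,1,1,1).

Computing H_k = (kernel of ∂_k) / (image of ∂_{k+1}):

  H_0: rank C_0 − rank ∂_1 = 7 − 6 = 1, and the invariant factors of ∂_1 are all 1, so H_0 = Z.
  H_1: rank ker ∂_1 − rank ∂_2 = (21 − 6) − 13 = 2, and the invariant factors of ∂_2 are all 1, so H_1 = Z^2.
  H_2: rank ker ∂_2 − rank ∂_3 = (14 − 13) − 0 = 1, and there is no ∂_3, so H_2 = Z.

H_0 = Z,  H_1 = Z^2,  H_2 = Z.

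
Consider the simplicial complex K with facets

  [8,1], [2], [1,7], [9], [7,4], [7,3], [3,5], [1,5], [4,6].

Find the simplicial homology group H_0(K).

We work with the vertex ordering 1 < 2 < 3 < 4 < 5 < 6 < 7 < 8 < 9. The simplices of K, each written with vertices in increasing order, are:

  0-simplices (9): [1], [2], [3], [4], [5], [6], [7], [8], [9]
  1-simplices (7): [1,5], [1,7], [1,8], [3,5], [3,7], [4,6], [4,7]

so the chain groups are C_0 ≅ Z^9, C_1 ≅ Z^7.

∂_1: C_1 → C_0 sends each edge [p,q] (with p < q) to q − p.
This gives a 9×7 integer matrix of rank 6; reducing to Smith normal form yields diagonal entries (1,1,1,1,1,1).

Now H_k = ker ∂_k / im ∂_{k+1}, so:

  H_0: rank C_0 − rank ∂_1 = 9 − 6 = 3, and the invariant factors of ∂_1 are all 1, so H_0 = Z^3.

H_0 = Z^3.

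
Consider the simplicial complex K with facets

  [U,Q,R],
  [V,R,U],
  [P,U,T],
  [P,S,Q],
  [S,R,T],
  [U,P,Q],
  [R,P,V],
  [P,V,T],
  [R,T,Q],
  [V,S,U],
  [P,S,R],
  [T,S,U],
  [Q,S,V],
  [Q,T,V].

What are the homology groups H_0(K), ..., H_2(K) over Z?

H_0 = Z,  H_1 = Z^2,  H_2 = Z.

We work with the vertex ordering P < Q < R < S < T < U < V. The simplices of K, each written with vertices in increasing order, are:

  0-simplices (7): P, Q, R, S, T, U, V
  1-simplices (21): PQ, PR, PS, PT, PU, PV, QR, QS, QT, QU, QV, RS, RT, RU, RV, ST, SU, SV, TU, TV, UV
  2-simplices (14): PQS, PQU, PRS, PRV, PTU, PTV, QRT, QRU, QSV, QTV, RST, RUV, STU, SUV

giving chain groups C_0 ≅ Z^7, C_1 ≅ Z^21, C_2 ≅ Z^14.

The boundary map ∂_1: C_1 → C_0 sends each edge [p,q] (with p < q) to q − p.
The 7×21 boundary matrix has rank 6 and Smith normal form diag(1,1,1,1,1,1).

Boundary ∂_2: C_2 → C_1 sends each 2-simplex [p,q,r] to [q,r] − [p,r] + [p,q]. For instance
  ∂PQU = QU − PU + PQ,
  ∂PQS = QS − PS + PQ.
This gives a 21×14 integer matrix of rank 13; reducing to Smith normal form yields diagonal entries (1,1,1,1,1,1,1,1,1,1,1,1,1).

Reading off H_k = ker ∂_k / im ∂_{k+1}:

  H_0: rank C_0 − rank ∂_1 = 7 − 6 = 1, and the invariant factors of ∂_1 are all 1, so H_0 = Z.
  H_1: rank ker ∂_1 − rank ∂_2 = (21 − 6) − 13 = 2, and the invariant factors of ∂_2 are all 1, so H_1 = Z^2.
  H_2: rank ker ∂_2 − rank ∂_3 = (14 − 13) − 0 = 1, and there is no ∂_3, so H_2 = Z.

As a check, the Euler characteristic is 7 − 21 + 14 = 0, which agrees with 1 − 2 + 1 = 0.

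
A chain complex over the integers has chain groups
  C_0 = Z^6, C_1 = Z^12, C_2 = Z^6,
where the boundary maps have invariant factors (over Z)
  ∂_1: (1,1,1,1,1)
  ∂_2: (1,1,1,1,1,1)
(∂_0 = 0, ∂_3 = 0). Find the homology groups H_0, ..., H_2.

H_0: b_0 = 6 − 0 − 5 = 1; torsion from ∂_1 factors > 1: none. So H_0 = Z.
H_1: b_1 = 12 − 5 − 6 = 1; torsion from ∂_2 factors > 1: none. So H_1 = Z.
H_2: b_2 = 6 − 6 − 0 = 0; torsion from ∂_3 factors > 1: none. So H_2 = 0.

H_0 = Z,  H_1 = Z,  H_2 = 0.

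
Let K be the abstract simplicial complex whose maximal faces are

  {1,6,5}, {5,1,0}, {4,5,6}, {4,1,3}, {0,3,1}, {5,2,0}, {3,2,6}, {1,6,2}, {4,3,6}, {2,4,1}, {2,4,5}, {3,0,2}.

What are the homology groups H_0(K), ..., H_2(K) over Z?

H_0 ≅ Z,  H_1 ≅ Z/2Z,  H_2 = 0.

K has 7 vertices, 18 edges, 12 triangles.
rank ∂_0 = 0, rank ∂_1 = 6 ⇒ b_0 = 7 − 0 − 6 = 1; all invariant factors of ∂_1 are 1 so no torsion. So H_0 ≅ Z.
rank ∂_1 = 6, rank ∂_2 = 12 ⇒ b_1 = 18 − 6 − 12 = 0; ∂_2 has invariant factor(s) [2] giving torsion. So H_1 ≅ Z/2Z.
rank ∂_2 = 12, rank ∂_3 = 0 ⇒ b_2 = 12 − 12 − 0 = 0. So H_2 ≅ 0.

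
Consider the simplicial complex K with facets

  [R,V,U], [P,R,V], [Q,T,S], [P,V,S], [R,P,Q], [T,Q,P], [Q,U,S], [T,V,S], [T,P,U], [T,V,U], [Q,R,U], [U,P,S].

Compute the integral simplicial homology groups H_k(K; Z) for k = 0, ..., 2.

We work with the vertex ordering P < Q < R < S < T < U < V. The simplices of K, each written with vertices in increasing order, are:

  0-simplices (7): P, Q, R, S, T, U, V
  1-simplices (18): PQ, PR, PS, PT, PU, PV, QR, QS, QT, QU, RU, RV, ST, SU, SV, TU, TV, UV
  2-simplices (12): PQR, PQT, PRV, PSU, PSV, PTU, QRU, QST, QSU, RUV, STV, TUV

giving chain groups C_0 ≅ Z^7, C_1 ≅ Z^18, C_2 ≅ Z^12.

Boundary ∂_1: C_1 → C_0 sends each edge [p,q] (with p < q) to q − p.
As a 7×18 matrix over Z this has rank 6, with invariant factors (1,1,1,1,1,1).

∂_2: C_2 → C_1 maps a triangle to the signed sum of its edges. For instance
  ∂PSV = SV − PV + PS,
  ∂QRU = RU − QU + QR.
The resulting 18×12 matrix has rank 12, and its Smith normal form has invariant factors (1,1,1,1,1,1,1,1,1,1,1,2).

From H_k ≅ ker(∂_k) / im(∂_{k+1}) we obtain:

  H_0: rank C_0 − rank ∂_1 = 7 − 6 = 1, and the invariant factors of ∂_1 are all 1, so H_0 ≅ Z.
  H_1: rank ker ∂_1 − rank ∂_2 = (18 − 6) − 12 = 0, and ∂_2 has invariant factor 2 > 1, so H_1 ≅ Z/2Z.
  H_2: rank ker ∂_2 − rank ∂_3 = (12 − 12) − 0 = 0, and there is no ∂_3, so H_2 ≅ 0.

H_0 ≅ Z,  H_1 ≅ Z/2Z,  H_2 = 0.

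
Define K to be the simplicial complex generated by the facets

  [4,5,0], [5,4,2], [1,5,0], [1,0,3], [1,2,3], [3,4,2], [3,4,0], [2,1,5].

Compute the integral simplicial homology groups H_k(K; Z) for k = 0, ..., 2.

Fix the vertex order 0 < 1 < 2 < 3 < 4 < 5 and write every simplex with vertices in increasing order. Then dim K = 2 and the simplices of K are:

  0-simplices (6): [0], [1], [2], [3], [4], [5]
  1-simplices (12): [0,1], [0,3], [0,4], [0,5], [1,2], [1,3], [1,5], [2,3], [2,4], [2,5], [3,4], [4,5]
  2-simplices (8): [0,1,3], [0,1,5], [0,3,4], [0,4,5], [1,2,3], [1,2,5], [2,3,4], [2,4,5]

Hence C_0 ≅ Z^6, C_1 ≅ Z^12, C_2 ≅ Z^8.

The boundary map ∂_1: C_1 → C_0 sends each edge [p,q] (with p < q) to q − p.
The 6×12 boundary matrix has rank 5 and Smith normal form diag(1,1,1,1,1).

∂_2: C_2 → C_1 sends each 2-simplex [p,q,r] to [q,r] − [p,r] + [p,q]. For instance
  ∂[1,2,5] = [2,5] − [1,5] + [1,2],
  ∂[0,3,4] = [3,4] − [0,4] + [0,3].
The resulting 12×8 matrix has rank 7, and its Smith normal form has invariant factors (1,1,1,1,1,1,1).

From H_k ≅ ker(∂_k) / im(∂_{k+1}) we obtain:

  H_0: rank C_0 − rank ∂_1 = 6 − 5 = 1, and the invariant factors of ∂_1 are all 1, so H_0 = Z.
  H_1: rank ker ∂_1 − rank ∂_2 = (12 − 5) − 7 = 0, and the invariant factors of ∂_2 are all 1, so H_1 = 0.
  H_2: rank ker ∂_2 − rank ∂_3 = (8 − 7) − 0 = 1, and there is no ∂_3, so H_2 = Z.

As a check, the Euler characteristic is 6 − 12 + 8 = 2, which agrees with 1 − 0 + 1 = 2.

H_0 = Z,  H_1 = 0,  H_2 = Z.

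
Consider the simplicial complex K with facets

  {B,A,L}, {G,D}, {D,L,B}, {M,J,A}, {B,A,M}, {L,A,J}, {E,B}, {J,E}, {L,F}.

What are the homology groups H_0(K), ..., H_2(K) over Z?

H_0 ≅ Z,  H_1 ≅ Z,  H_2 = 0.

Fix the vertex order A < B < D < E < F < G < J < L < M and write every simplex with vertices in increasing order. Then dim K = 2 and the simplices of K are:

  0-simplices (9): A, B, D, E, F, G, J, L, M
  1-simplices (14): AB, AJ, AL, AM, BD, BE, BL, BM, DG, DL, EJ, FL, JL, JM
  2-simplices (5): ABL, ABM, AJL, AJM, BDL

Hence C_0 ≅ Z^9, C_1 ≅ Z^14, C_2 ≅ Z^5.

The boundary map ∂_1: C_1 → C_0 maps an edge to its endpoints' difference, ∂[p,q] = q − p.
As a 9×14 matrix over Z this has rank 8, with invariant factors (1,1,1,1,1,1,1,1).

∂_2: C_2 → C_1 acts by ∂[p,q,r] = [q,r] − [p,r] + [p,q]. For instance
  ∂BDL = DL − BL + BD,
  ∂AJM = JM − AM + AJ.
This gives a 14×5 integer matrix of rank 5; reducing to Smith normal form yields diagonal entries (1,1,1,1,1).

Computing H_k = (kernel of ∂_k) / (image of ∂_{k+1}):

  H_0: rank C_0 − rank ∂_1 = 9 − 8 = 1, and the invariant factors of ∂_1 are all 1, so H_0 = Z.
  H_1: rank ker ∂_1 − rank ∂_2 = (14 − 8) − 5 = 1, and the invariant factors of ∂_2 are all 1, so H_1 = Z.
  H_2: rank ker ∂_2 − rank ∂_3 = (5 − 5) − 0 = 0, and there is no ∂_3, so H_2 = 0.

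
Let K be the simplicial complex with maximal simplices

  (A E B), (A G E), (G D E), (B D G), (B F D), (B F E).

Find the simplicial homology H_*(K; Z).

Order the vertices as A < B < D < E < F < G. Listing each simplex with vertices in this order, K has dimension 2 with simplices:

  0-simplices (6): A, B, D, E, F, G
  1-simplices (12): AB, AE, AG, BD, BE, BF, BG, DE, DF, DG, EF, EG
  2-simplices (6): ABE, AEG, BDF, BDG, BEF, DEG

giving chain groups C_0 ≅ Z^6, C_1 ≅ Z^12, C_2 ≅ Z^6.

Boundary ∂_1: C_1 → C_0 is given by ∂[p,q] = [q] − [p].
The resulting 6×12 matrix has rank 5, and its Smith normal form has invariant factors (1,1,1,1,1).

Boundary ∂_2: C_2 → C_1 maps a triangle to the signed sum of its edges. For instance
  ∂DEG = EG − DG + DE,
  ∂BEF = EF − BF + BE.
This gives a 12×6 integer matrix of rank 6; reducing to Smith normal form yields diagonal entries (1,1,1,1,1,1).

Computing H_k = (kernel of ∂_k) / (image of ∂_{k+1}):

  H_0: rank C_0 − rank ∂_1 = 6 − 5 = 1, and the invariant factors of ∂_1 are all 1, so H_0 = Z.
  H_1: rank ker ∂_1 − rank ∂_2 = (12 − 5) − 6 = 1, and the invariant factors of ∂_2 are all 1, so H_1 = Z.
  H_2: rank ker ∂_2 − rank ∂_3 = (6 − 6) − 0 = 0, and there is no ∂_3, so H_2 = 0.

(K is a triangulation of the cylinder S^1 x I.)

H_0 = Z,  H_1 = Z,  H_2 = 0.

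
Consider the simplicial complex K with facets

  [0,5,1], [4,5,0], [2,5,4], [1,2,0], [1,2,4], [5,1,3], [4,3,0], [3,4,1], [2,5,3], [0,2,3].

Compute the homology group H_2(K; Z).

Fix the vertex order 0 < 1 < 2 < 3 < 4 < 5 and write every simplex with vertices in increasing order. Then dim K = 2 and the simplices of K are:

  0-simplices (6): [0], [1], [2], [3], [4], [5]
  1-simplices (15): [0,1], [0,2], [0,3], [0,4], [0,5], [1,2], [1,3], [1,4], [1,5], [2,3], [2,4], [2,5], [3,4], [3,5], [4,5]
  2-simplices (10): [0,1,2], [0,1,5], [0,2,3], [0,3,4], [0,4,5], [1,2,4], [1,3,4], [1,3,5], [2,3,5], [2,4,5]

Hence C_0 ≅ Z^6, C_1 ≅ Z^15, C_2 ≅ Z^10.

Boundary ∂_1: C_1 → C_0 maps an edge to its endpoints' difference, ∂[p,q] = q − p. For instance
  ∂[4,5] = [5] − [4].
The 6×15 boundary matrix has rank 5 and Smith normal form diag(1,1,1,1,1).

∂_2: C_2 → C_1 sends each 2-simplex [p,q,r] to [q,r] − [p,r] + [p,q]. For instance
  ∂[2,4,5] = [4,5] − [2,5] + [2,4],
  ∂[0,1,5] = [1,5] − [0,5] + [0,1].
As a 15×10 matrix over Z this has rank 10, with invariant factors (1,1,1,1,1,1,1,1,1,2).

Now H_k = ker ∂_k / im ∂_{k+1}, so:

  H_2: rank ker ∂_2 − rank ∂_3 = (10 − 10) − 0 = 0, and there is no ∂_3, so H_2 = 0.

(K is a triangulation of the real projective plane RP^2.)

H_2 = 0.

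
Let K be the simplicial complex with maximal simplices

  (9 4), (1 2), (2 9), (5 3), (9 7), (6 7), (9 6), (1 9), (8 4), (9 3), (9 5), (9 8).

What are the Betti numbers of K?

Take the total order 1 < 2 < 3 < 4 < 5 < 6 < 7 < 8 < 9 on the vertex set. Then K (dimension 1) consists of the simplices:

  0-simplices (9): [1], [2], [3], [4], [5], [6], [7], [8], [9]
  1-simplices (12): [1,2], [1,9], [2,9], [3,5], [3,9], [4,8], [4,9], [5,9], [6,7], [6,9], [7,9], [8,9]

so the chain groups are C_0 ≅ Z^9, C_1 ≅ Z^12.

The boundary map ∂_1: C_1 → C_0 maps an edge to its endpoints' difference, ∂[p,q] = q − p. For instance
  ∂[6,9] = [9] − [6].
This gives a 9×12 integer matrix of rank 8; reducing to Smith normal form yields diagonal entries (1,1,1,1,1,1,1,1).

Now H_k = ker ∂_k / im ∂_{k+1}, so:

  H_0: rank C_0 − rank ∂_1 = 9 − 8 = 1, and the invariant factors of ∂_1 are all 1, so H_0 = Z.
  H_1: rank ker ∂_1 − rank ∂_2 = (12 − 8) − 0 = 4, and there is no ∂_2, so H_1 = Z^4.

Hence the Betti numbers are b_0 = 1, b_1 = 4.

b_0 = 1, b_1 = 4.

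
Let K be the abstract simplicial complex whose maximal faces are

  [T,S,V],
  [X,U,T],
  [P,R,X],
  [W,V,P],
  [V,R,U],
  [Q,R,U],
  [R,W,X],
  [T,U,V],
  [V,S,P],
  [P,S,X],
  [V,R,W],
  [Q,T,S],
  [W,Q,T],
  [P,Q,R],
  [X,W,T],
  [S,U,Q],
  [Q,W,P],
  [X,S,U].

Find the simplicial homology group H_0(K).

H_0 = Z.

Fix the vertex order P < Q < R < S < T < U < V < W < X and write every simplex with vertices in increasing order. Then dim K = 2 and the simplices of K are:

  0-simplices (9): P, Q, R, S, T, U, V, W, X
  1-simplices (27): PQ, PR, PS, PV, PW, PX, QR, QS, QT, QU, QW, RU, RV, RW, RX, ST, SU, SV, SX, TU, TV, TW, TX, UV, UX, VW, WX
  2-simplices (18): PQR, PQW, PRX, PSV, PSX, PVW, QRU, QST, QSU, QTW, RUV, RVW, RWX, STV, SUX, TUV, TUX, TWX

giving chain groups C_0 ≅ Z^9, C_1 ≅ Z^27, C_2 ≅ Z^18.

The boundary map ∂_1: C_1 → C_0 maps an edge to its endpoints' difference, ∂[p,q] = q − p. For instance
  ∂PQ = Q − P.
As a 9×27 matrix over Z this has rank 8, with invariant factors (1,1,1,1,1,1,1,1).

∂_2: C_2 → C_1 maps a triangle to the signed sum of its edges. For instance
  ∂RUV = UV − RV + RU,
  ∂QTW = TW − QW + QT.
The 27×18 boundary matrix has rank 18 and Smith normal form diag(1,1,1,1,1,1,1,1,1,1,1,1,1,1,1,1,1,2).

Reading off H_k = ker ∂_k / im ∂_{k+1}:

  H_0: rank C_0 − rank ∂_1 = 9 − 8 = 1, and the invariant factors of ∂_1 are all 1, so H_0 = Z.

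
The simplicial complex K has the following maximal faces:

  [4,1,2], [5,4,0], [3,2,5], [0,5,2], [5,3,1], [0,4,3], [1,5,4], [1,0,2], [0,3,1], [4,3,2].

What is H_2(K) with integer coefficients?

Order the vertices as 0 < 1 < 2 < 3 < 4 < 5. Listing each simplex with vertices in this order, K has dimension 2 with simplices:

  0-simplices (6): [0], [1], [2], [3], [4], [5]
  1-simplices (15): [0,1], [0,2], [0,3], [0,4], [0,5], [1,2], [1,3], [1,4], [1,5], [2,3], [2,4], [2,5], [3,4], [3,5], [4,5]
  2-simplices (10): [0,1,2], [0,1,3], [0,2,5], [0,3,4], [0,4,5], [1,2,4], [1,3,5], [1,4,5], [2,3,4], [2,3,5]

giving chain groups C_0 ≅ Z^6, C_1 ≅ Z^15, C_2 ≅ Z^10.

Boundary ∂_1: C_1 → C_0 is given by ∂[p,q] = [q] − [p].
As a 6×15 matrix over Z this has rank 5, with invariant factors (1,1,1,1,1).

Boundary ∂_2: C_2 → C_1 acts by ∂[p,q,r] = [q,r] − [p,r] + [p,q]. For instance
  ∂[0,4,5] = [4,5] − [0,5] + [0,4],
  ∂[0,3,4] = [3,4] − [0,4] + [0,3].
The resulting 15×10 matrix has rank 10, and its Smith normal form has invariant factors (1,1,1,1,1,1,1,1,1,2).

From H_k ≅ ker(∂_k) / im(∂_{k+1}) we obtain:

  H_2: rank ker ∂_2 − rank ∂_3 = (10 − 10) − 0 = 0, and there is no ∂_3, so H_2 = 0.

H_2 = 0.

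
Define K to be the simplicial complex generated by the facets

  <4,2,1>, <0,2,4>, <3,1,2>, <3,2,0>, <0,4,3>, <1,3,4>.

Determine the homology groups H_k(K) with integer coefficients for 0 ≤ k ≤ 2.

Fix the vertex order 0 < 1 < 2 < 3 < 4 and write every simplex with vertices in increasing order. Then dim K = 2 and the simplices of K are:

  0-simplices (5): [0], [1], [2], [3], [4]
  1-simplices (9): [0,2], [0,3], [0,4], [1,2], [1,3], [1,4], [2,3], [2,4], [3,4]
  2-simplices (6): [0,2,3], [0,2,4], [0,3,4], [1,2,3], [1,2,4], [1,3,4]

Hence C_0 ≅ Z^5, C_1 ≅ Z^9, C_2 ≅ Z^6.

∂_1: C_1 → C_0 sends each edge [p,q] (with p < q) to q − p.
As a 5×9 matrix over Z this has rank 4, with invariant factors (1,1,1,1).

Boundary ∂_2: C_2 → C_1 acts by ∂[p,q,r] = [q,r] − [p,r] + [p,q]. For instance
  ∂[0,2,3] = [2,3] − [0,3] + [0,2],
  ∂[1,2,3] = [2,3] − [1,3] + [1,2].
The 9×6 boundary matrix has rank 5 and Smith normal form diag(1,1,1,1,1).

From H_k ≅ ker(∂_k) / im(∂_{k+1}) we obtain:

  H_0: rank C_0 − rank ∂_1 = 5 − 4 = 1, and the invariant factors of ∂_1 are all 1, so H_0 ≅ Z.
  H_1: rank ker ∂_1 − rank ∂_2 = (9 − 4) − 5 = 0, and the invariant factors of ∂_2 are all 1, so H_1 ≅ 0.
  H_2: rank ker ∂_2 − rank ∂_3 = (6 − 5) − 0 = 1, and there is no ∂_3, so H_2 ≅ Z.

H_0 ≅ Z,  H_1 = 0,  H_2 ≅ Z.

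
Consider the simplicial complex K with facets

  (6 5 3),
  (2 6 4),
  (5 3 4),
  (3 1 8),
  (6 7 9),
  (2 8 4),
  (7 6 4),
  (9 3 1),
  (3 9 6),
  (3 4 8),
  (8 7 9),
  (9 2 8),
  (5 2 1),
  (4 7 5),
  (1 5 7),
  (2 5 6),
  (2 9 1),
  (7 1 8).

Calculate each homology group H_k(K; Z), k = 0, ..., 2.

Order the vertices as 1 < 2 < 3 < 4 < 5 < 6 < 7 < 8 < 9. Listing each simplex with vertices in this order, K has dimension 2 with simplices:

  0-simplices (9): [1], [2], [3], [4], [5], [6], [7], [8], [9]
  1-simplices (27): (27 of them)
  2-simplices (18): [1,2,5], [1,2,9], [1,3,8], [1,3,9], [1,5,7], [1,7,8], [2,4,6], [2,4,8], [2,5,6], [2,8,9], [3,4,5], [3,4,8], [3,5,6], [3,6,9], [4,5,7], [4,6,7], [6,7,9], [7,8,9]

Hence C_0 ≅ Z^9, C_1 ≅ Z^27, C_2 ≅ Z^18.

The boundary map ∂_1: C_1 → C_0 sends each edge [p,q] (with p < q) to q − p. For instance
  ∂[5,7] = [7] − [5].
The resulting 9×27 matrix has rank 8, and its Smith normal form has invariant factors (1,1,1,1,1,1,1,1).

The boundary map ∂_2: C_2 → C_1 maps a triangle to the signed sum of its edges. For instance
  ∂[6,7,9] = [7,9] − [6,9] + [6,7],
  ∂[4,5,7] = [5,7] − [4,7] + [4,5].
As a 27×18 matrix over Z this has rank 18, with invariant factors (1,1,1,1,1,1,1,1,1,1,1,1,1,1,1,1,1,2).

Reading off H_k = ker ∂_k / im ∂_{k+1}:

  H_0: rank C_0 − rank ∂_1 = 9 − 8 = 1, and the invariant factors of ∂_1 are all 1, so H_0 = Z.
  H_1: rank ker ∂_1 − rank ∂_2 = (27 − 8) − 18 = 1, and ∂_2 has invariant factor 2 > 1, so H_1 = Z ⊕ Z_2.
  H_2: rank ker ∂_2 − rank ∂_3 = (18 − 18) − 0 = 0, and there is no ∂_3, so H_2 = 0.

As a check, the Euler characteristic is 9 − 27 + 18 = 0, which agrees with 1 − 1 + 0 = 0.
(K is a triangulation of the Klein bottle.)

H_0 = Z,  H_1 = Z ⊕ Z_2,  H_2 = 0.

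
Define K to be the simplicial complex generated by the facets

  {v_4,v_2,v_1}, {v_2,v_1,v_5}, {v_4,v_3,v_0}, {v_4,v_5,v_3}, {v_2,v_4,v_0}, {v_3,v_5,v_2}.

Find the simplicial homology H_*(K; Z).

Fix the vertex order v_0 < v_1 < v_2 < v_3 < v_4 < v_5 and write every simplex with vertices in increasing order. Then dim K = 2 and the simplices of K are:

  0-simplices (6): [v_0], [v_1], [v_2], [v_3], [v_4], [v_5]
  1-simplices (12): [v_0,v_2], [v_0,v_3], [v_0,v_4], [v_1,v_2], [v_1,v_4], [v_1,v_5], [v_2,v_3], [v_2,v_4], [v_2,v_5], [v_3,v_4], [v_3,v_5], [v_4,v_5]
  2-simplices (6): [v_0,v_2,v_4], [v_0,v_3,v_4], [v_1,v_2,v_4], [v_1,v_2,v_5], [v_2,v_3,v_5], [v_3,v_4,v_5]

Hence C_0 ≅ Z^6, C_1 ≅ Z^12, C_2 ≅ Z^6.

∂_1: C_1 → C_0 sends each edge [p,q] (with p < q) to q − p. For instance
  ∂[v_1,v_5] = [v_5] − [v_1].
This gives a 6×12 integer matrix of rank 5; reducing to Smith normal form yields diagonal entries (1,1,1,1,1).

∂_2: C_2 → C_1 maps a triangle to the signed sum of its edges. For instance
  ∂[v_1,v_2,v_5] = [v_2,v_5] − [v_1,v_5] + [v_1,v_2],
  ∂[v_2,v_3,v_5] = [v_3,v_5] − [v_2,v_5] + [v_2,v_3].
The 12×6 boundary matrix has rank 6 and Smith normal form diag(1,1,1,1,1,1).

Reading off H_k = ker ∂_k / im ∂_{k+1}:

  H_0: rank C_0 − rank ∂_1 = 6 − 5 = 1, and the invariant factors of ∂_1 are all 1, so H_0 ≅ Z.
  H_1: rank ker ∂_1 − rank ∂_2 = (12 − 5) − 6 = 1, and the invariant factors of ∂_2 are all 1, so H_1 ≅ Z.
  H_2: rank ker ∂_2 − rank ∂_3 = (6 − 6) − 0 = 0, and there is no ∂_3, so H_2 ≅ 0.

(K is a triangulation of the cylinder S^1 x I.)

H_0 = Z,  H_1 = Z,  H_2 = 0.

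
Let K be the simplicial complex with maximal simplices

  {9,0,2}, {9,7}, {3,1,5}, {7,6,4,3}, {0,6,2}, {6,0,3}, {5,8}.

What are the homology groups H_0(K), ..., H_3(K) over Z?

Fix the vertex order 0 < 1 < 2 < 3 < 4 < 5 < 6 < 7 < 8 < 9 and write every simplex with vertices in increasing order. Then dim K = 3 and the simplices of K are:

  0-simplices (10): [0], [1], [2], [3], [4], [5], [6], [7], [8], [9]
  1-simplices (17): [0,2], [0,3], [0,6], [0,9], [1,3], [1,5], [2,6], [2,9], [3,4], [3,5], [3,6], [3,7], [4,6], [4,7], [5,8], [6,7], [7,9]
  2-simplices (8): [0,2,6], [0,2,9], [0,3,6], [1,3,5], [3,4,6], [3,4,7], [3,6,7], [4,6,7]
  3-simplices (1): [3,4,6,7]

Hence C_0 ≅ Z^10, C_1 ≅ Z^17, C_2 ≅ Z^8, C_3 ≅ Z^1.

The boundary map ∂_1: C_1 → C_0 is given by ∂[p,q] = [q] − [p].
As a 10×17 matrix over Z this has rank 9, with invariant factors (1,1,1,1,1,1,1,1,1).

The boundary map ∂_2: C_2 → C_1 acts by ∂[p,q,r] = [q,r] − [p,r] + [p,q]. For instance
  ∂[0,3,6] = [3,6] − [0,6] + [0,3],
  ∂[3,4,6] = [4,6] − [3,6] + [3,4].
The 17×8 boundary matrix has rank 7 and Smith normal form diag(1,1,1,1,1,1,1).

Boundary ∂_3: C_3 → C_2 sends each 3-simplex σ to the alternating sum Σ_i (−1)^i (σ with its i-th vertex removed). For instance
  ∂[3,4,6,7] = [4,6,7] − [3,6,7] + [3,4,7] − [3,4,6].
As a 8×1 matrix over Z this has rank 1, with invariant factors (1).

From H_k ≅ ker(∂_k) / im(∂_{k+1}) we obtain:

  H_0: rank C_0 − rank ∂_1 = 10 − 9 = 1, and the invariant factors of ∂_1 are all 1, so H_0 ≅ Z.
  H_1: rank ker ∂_1 − rank ∂_2 = (17 − 9) − 7 = 1, and the invariant factors of ∂_2 are all 1, so H_1 ≅ Z.
  H_2: rank ker ∂_2 − rank ∂_3 = (8 − 7) − 1 = 0, and the invariant factors of ∂_3 are all 1, so H_2 ≅ 0.
  H_3: rank ker ∂_3 − rank ∂_4 = (1 − 1) − 0 = 0, and there is no ∂_4, so H_3 ≅ 0.

H_0 = Z,  H_1 = Z,  H_2 = 0,  H_3 = 0.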